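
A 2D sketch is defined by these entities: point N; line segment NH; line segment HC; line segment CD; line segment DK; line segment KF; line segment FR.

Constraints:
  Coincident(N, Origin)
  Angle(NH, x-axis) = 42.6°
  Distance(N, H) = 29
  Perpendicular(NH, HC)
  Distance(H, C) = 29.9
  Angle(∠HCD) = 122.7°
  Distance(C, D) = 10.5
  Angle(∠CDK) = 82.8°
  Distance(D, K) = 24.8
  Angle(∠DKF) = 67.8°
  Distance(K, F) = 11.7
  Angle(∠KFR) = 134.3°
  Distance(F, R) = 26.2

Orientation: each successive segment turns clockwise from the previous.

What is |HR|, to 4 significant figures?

32.30

∠DKF = 67.8° gives KF at 45.90° from the x-axis; with |KF| = 11.7, F = (24.05, 5.116). ∠KFR = 134.3° gives FR at 0.2000° from the x-axis; with |FR| = 26.2, R = (50.25, 5.207). Then |HR| = |R − H| = 32.30.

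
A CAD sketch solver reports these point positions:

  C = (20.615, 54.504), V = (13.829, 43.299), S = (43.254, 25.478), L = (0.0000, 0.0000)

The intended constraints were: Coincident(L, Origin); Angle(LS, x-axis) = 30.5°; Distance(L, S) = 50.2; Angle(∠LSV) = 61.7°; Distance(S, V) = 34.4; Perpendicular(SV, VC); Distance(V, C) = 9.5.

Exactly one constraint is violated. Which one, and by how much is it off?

Distance(V, C) = 9.5 — off by 3.60.

L = (0.00, 0.00) ✓; LS at 30.50° ✓; |LS| = 50.20 ✓; ∠LSV = 61.70° ✓; |SV| = 34.40 ✓; ∠(SV, VC) = 90.00° ✓; |VC| = 13.10 ✗.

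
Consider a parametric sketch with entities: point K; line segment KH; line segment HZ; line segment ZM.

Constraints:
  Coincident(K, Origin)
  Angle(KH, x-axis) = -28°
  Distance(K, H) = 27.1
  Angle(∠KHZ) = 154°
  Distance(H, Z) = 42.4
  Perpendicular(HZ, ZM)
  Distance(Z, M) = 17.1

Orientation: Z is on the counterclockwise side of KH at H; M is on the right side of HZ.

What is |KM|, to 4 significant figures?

72.78

K is at the origin; KH runs at -28.0° with length 27.1, so H = 27.1·(cos -28.0°, sin -28.0°) = (23.93, -12.72). ∠KHZ = 154.0°, so HZ runs at -28.0° + (180° − 154.0°) = -2.000° from the x-axis; with |HZ| = 42.4, Z = H + 42.4·(cos -2.000°, sin -2.000°) = (66.30, -14.20). HZ ⟂ ZM; with |ZM| = 17.1 on the right of HZ, M = Z + 17.1·(-0.03490, -0.9994) = (65.71, -31.29). Then |KM| = |M − K| = 72.78.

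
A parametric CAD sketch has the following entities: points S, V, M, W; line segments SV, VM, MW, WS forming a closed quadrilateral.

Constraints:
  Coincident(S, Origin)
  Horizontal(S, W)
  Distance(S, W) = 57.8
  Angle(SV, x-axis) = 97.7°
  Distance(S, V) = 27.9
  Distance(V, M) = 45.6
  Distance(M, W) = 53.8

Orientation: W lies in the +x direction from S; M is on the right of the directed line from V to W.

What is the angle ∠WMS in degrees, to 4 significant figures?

93.59°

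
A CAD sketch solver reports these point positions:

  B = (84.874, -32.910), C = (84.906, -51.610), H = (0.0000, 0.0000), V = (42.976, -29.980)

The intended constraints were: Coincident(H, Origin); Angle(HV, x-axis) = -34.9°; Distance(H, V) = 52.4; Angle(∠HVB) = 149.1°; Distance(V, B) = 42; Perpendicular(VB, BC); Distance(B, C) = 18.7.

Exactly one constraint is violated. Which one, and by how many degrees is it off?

Perpendicular(VB, BC) — off by 4.10°.

H = (0.00, 0.00) ✓; HV at -34.90° ✓; |HV| = 52.40 ✓; ∠HVB = 149.1° ✓; |VB| = 42.00 ✓; ∠(VB, BC) = 85.90° ✗; |BC| = 18.70 ✓.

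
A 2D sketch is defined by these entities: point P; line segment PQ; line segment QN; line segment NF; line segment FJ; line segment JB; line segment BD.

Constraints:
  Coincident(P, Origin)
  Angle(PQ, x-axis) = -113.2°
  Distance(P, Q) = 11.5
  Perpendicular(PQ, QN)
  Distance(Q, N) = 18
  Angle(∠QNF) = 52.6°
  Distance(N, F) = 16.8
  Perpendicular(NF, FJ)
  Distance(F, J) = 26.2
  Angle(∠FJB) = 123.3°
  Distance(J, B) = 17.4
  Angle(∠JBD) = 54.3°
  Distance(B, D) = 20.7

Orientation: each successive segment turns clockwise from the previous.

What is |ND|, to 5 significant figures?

15.391

P is at the origin; PQ runs at -113.2° with length 11.5, so Q = (-4.5303, -10.570). The perpendicularity gives QN at right angles to PQ, so QN runs at 156.80°; with |QN| = 18.0, N = (-21.075, -3.4791). ∠QNF = 52.6° gives NF at 29.400° from the x-axis; with |NF| = 16.8, F = (-6.4384, 4.7681). NF is perpendicular to FJ, so FJ runs at -60.600°; with |FJ| = 26.2, J = (6.4233, -18.058). ∠FJB = 123.3° gives JB at -117.30° from the x-axis; with |JB| = 17.4, B = (-1.5572, -33.520). ∠JBD = 54.3° gives BD at 117.00° from the x-axis; with |BD| = 20.7, D = (-10.955, -15.076). Then |ND| = |D − N| = 15.391.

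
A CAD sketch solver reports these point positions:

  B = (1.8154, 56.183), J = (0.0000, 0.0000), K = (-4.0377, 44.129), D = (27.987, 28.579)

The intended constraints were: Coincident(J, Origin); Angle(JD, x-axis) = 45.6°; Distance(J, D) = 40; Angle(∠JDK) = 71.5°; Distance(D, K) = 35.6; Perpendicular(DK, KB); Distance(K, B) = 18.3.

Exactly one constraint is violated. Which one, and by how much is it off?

Distance(K, B) = 18.3 — off by 4.90.

J = (0.00, 0.00) ✓; JD at 45.60° ✓; |JD| = 40.00 ✓; ∠JDK = 71.50° ✓; |DK| = 35.60 ✓; ∠(DK, KB) = 90.00° ✓; |KB| = 13.40 ✗.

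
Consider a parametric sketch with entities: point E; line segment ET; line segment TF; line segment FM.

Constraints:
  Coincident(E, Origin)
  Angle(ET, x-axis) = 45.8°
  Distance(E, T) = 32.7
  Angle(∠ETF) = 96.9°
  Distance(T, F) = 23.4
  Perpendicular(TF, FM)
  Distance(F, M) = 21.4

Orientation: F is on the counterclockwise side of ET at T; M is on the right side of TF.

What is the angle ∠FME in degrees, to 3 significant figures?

26.9°

E is at the origin; ET runs at 45.8° with length 32.7, so T = 32.7·(cos 45.8°, sin 45.8°) = (22.8, 23.4). ∠ETF = 96.9°, so TF runs at 45.8° + (180° − 96.9°) = 129° from the x-axis; with |TF| = 23.4, F = T + 23.4·(cos 129°, sin 129°) = (8.10, 41.7). The perpendicularity gives FM at right angles to TF; with |FM| = 21.4 on the right of TF, M = F + 21.4·(0.778, 0.628) = (24.8, 55.1). Then cos ∠FME = MF·ME / (|MF||ME|), giving 26.9°.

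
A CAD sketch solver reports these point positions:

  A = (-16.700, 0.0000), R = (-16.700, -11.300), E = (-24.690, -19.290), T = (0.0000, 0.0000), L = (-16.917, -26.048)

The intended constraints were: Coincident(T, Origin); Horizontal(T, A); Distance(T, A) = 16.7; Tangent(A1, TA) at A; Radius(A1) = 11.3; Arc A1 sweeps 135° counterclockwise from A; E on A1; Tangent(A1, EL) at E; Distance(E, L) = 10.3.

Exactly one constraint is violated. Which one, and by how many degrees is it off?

Tangent(A1, EL) at E — off by 4.00°.

T = (0.00, 0.00) ✓; T.y = 0.00, A.y = 0.00 ✓; |TA| = 16.70 ✓; ∠(RA, AT) = 90.00° ✓; |RA| = 11.30 ✓; bearing(R→E) − bearing(R→A) = 135.0° ✓; |RE| = 11.30 ✓; ∠(RE, EL) = 86.00° ✗; |EL| = 10.30 ✓.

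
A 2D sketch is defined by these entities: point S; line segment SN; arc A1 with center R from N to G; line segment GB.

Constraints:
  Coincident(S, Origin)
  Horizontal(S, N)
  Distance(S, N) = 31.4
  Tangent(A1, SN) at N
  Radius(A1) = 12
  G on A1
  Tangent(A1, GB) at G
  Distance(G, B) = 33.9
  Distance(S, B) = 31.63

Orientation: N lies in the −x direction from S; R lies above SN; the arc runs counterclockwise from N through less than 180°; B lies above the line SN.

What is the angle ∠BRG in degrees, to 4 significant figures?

70.51°

S is at the origin; SN is horizontal with |SN| = 31.4 and N on the −x side, so N = (-31.40, 0.000). The tangent condition forces RN to be normal to SN, so R = N + (0, 12) = (-31.40, 12.00). Since RG ⟂ GB (tangency), |RB| = √(12.0² + 33.9²) = 35.96 regardless of where G sits on A1. So B lies on both circle(S, 31.63) and circle(R, 35.96); the above-SN intersection is B = (-1.253, 31.61). G is the foot of the tangent from B: G = (-21.88, 4.700).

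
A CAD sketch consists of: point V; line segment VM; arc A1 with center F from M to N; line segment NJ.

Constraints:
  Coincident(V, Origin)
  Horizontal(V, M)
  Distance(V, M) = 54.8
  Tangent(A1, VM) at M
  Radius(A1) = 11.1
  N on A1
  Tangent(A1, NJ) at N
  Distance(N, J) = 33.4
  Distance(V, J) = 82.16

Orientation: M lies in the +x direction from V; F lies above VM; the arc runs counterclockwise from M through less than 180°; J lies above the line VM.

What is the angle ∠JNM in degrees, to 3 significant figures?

139°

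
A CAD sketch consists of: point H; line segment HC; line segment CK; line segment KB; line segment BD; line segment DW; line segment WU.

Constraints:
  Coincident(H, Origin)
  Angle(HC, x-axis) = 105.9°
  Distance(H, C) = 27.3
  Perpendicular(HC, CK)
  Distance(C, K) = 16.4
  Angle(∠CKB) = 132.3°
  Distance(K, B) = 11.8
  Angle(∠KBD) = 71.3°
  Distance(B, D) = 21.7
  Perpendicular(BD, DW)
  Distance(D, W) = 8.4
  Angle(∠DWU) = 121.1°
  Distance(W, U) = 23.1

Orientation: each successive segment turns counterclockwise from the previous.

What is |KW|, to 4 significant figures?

18.13

H is at the origin; HC runs at 105.9° with length 27.3, so C = (-7.479, 26.26). The perpendicularity gives CK at right angles to HC, so CK runs at -164.1°; with |CK| = 16.4, K = (-23.25, 21.76). ∠CKB = 132.3° gives KB at -116.4° from the x-axis; with |KB| = 11.8, B = (-28.50, 11.19). ∠KBD = 71.3° gives BD at -7.700° from the x-axis; with |BD| = 21.7, D = (-6.994, 8.286). The perpendicularity gives DW at right angles to BD, so DW runs at 82.30°; with |DW| = 8.4, W = (-5.869, 16.61). Then |KW| = |W − K| = 18.13.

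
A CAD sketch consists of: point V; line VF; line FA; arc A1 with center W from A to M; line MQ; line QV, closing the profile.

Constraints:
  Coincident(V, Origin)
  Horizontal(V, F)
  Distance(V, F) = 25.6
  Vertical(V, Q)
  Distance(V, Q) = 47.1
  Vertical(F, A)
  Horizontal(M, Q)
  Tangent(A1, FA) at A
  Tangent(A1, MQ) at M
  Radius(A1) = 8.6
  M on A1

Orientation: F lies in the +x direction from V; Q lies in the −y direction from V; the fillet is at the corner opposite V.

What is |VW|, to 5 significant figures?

42.086

V is at the origin; V and F share the same y with |VF| = 25.6 and F on the +x side, so F = (25.600, 0.0000). VQ is vertical with |VQ| = 47.1 and Q on the −y side, so Q = (0.0000, -47.100). The virtual corner opposite V is at (25.600, -47.100). Tangency of A1 to FA means the radius WA is perpendicular to FA and since A1 is tangent to MQ there, WM ⟂ MQ, with radius 8.6, so the center W sits 8.6 in from both sides at W = (17.000, -38.500). Then |VW| = |W − V| = 42.086.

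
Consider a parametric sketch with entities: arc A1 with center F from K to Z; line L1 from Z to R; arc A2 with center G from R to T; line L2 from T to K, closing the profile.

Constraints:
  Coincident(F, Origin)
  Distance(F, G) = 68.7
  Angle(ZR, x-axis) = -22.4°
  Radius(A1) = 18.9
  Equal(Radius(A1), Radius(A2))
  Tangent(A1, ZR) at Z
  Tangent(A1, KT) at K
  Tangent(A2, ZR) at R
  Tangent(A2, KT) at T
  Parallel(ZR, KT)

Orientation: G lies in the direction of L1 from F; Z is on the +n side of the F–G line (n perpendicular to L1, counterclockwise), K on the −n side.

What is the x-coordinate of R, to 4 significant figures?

70.72

The slot axis is L1's direction at -22.4°, so u = (cos -22.4°, sin -22.4°) = (0.9245, -0.3811) and n = (−sin -22.4°, cos -22.4°) = (0.3811, 0.9245). F is at the origin and G lies 68.7 along u from F, so G = 68.7·u = (63.52, -26.18). Tangency of A1 to both parallel lines with radius 18.9 puts Z and K at F ± 18.9·n: Z = (7.202, 17.47), K = (-7.202, -17.47). Equal radii place R and T the same way about G: R = G + 18.9·n = (70.72, -8.706), T = G − 18.9·n = (56.31, -43.65). So R.x = 70.72.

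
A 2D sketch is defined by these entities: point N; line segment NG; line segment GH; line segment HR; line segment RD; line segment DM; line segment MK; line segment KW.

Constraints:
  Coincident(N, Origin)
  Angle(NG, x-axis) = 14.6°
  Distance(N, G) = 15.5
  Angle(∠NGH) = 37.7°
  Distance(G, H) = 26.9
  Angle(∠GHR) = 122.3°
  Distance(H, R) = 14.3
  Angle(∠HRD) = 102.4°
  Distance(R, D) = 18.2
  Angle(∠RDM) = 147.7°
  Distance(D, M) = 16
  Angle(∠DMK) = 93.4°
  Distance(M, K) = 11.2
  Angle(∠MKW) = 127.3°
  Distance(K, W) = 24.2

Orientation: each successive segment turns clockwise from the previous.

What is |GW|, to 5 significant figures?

17.552

N is at the origin; NG runs at 14.6° with length 15.5, so G = (14.999, 3.9071). ∠NGH = 37.7° gives GH at -127.70° from the x-axis; with |GH| = 26.9, H = (-1.4506, -17.377). ∠GHR = 122.3° gives HR at 174.60° from the x-axis; with |HR| = 14.3, R = (-15.687, -16.031). ∠HRD = 102.4° gives RD at 97.000° from the x-axis; with |RD| = 18.2, D = (-17.905, 2.0333). ∠RDM = 147.7° gives DM at 64.700° from the x-axis; with |DM| = 16.0, M = (-11.067, 16.499). ∠DMK = 93.4° gives MK at -21.900° from the x-axis; with |MK| = 11.2, K = (-0.67565, 12.321). ∠MKW = 127.3° gives KW at -74.600° from the x-axis; with |KW| = 24.2, W = (5.7508, -11.010). Then |GW| = |W − G| = 17.552.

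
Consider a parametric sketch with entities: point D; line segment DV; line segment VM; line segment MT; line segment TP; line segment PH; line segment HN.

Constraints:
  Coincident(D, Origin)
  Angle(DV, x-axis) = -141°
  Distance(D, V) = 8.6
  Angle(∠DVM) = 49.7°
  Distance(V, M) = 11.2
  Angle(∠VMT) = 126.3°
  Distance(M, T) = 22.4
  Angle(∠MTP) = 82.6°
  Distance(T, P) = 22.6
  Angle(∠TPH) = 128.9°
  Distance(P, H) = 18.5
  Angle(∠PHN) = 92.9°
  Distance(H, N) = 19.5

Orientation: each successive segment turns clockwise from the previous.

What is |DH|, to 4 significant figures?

23.72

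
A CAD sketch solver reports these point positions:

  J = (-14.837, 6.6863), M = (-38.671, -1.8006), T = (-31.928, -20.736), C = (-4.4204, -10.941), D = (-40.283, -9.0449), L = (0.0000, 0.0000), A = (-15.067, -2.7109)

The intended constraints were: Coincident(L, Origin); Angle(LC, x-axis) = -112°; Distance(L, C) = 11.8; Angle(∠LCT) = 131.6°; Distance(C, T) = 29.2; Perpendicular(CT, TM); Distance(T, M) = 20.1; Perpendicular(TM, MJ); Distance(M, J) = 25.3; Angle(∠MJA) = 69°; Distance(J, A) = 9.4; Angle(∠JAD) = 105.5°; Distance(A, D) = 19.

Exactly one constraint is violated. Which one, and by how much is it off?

Distance(A, D) = 19 — off by 7.00.

L = (0.00, 0.00) ✓; LC at -112.0° ✓; |LC| = 11.80 ✓; ∠LCT = 131.6° ✓; |CT| = 29.20 ✓; ∠(CT, TM) = 90.00° ✓; |TM| = 20.10 ✓; ∠(TM, MJ) = 90.00° ✓; |MJ| = 25.30 ✓; ∠MJA = 69.00° ✓; |JA| = 9.400 ✓; ∠JAD = 105.5° ✓; |AD| = 26.00 ✗.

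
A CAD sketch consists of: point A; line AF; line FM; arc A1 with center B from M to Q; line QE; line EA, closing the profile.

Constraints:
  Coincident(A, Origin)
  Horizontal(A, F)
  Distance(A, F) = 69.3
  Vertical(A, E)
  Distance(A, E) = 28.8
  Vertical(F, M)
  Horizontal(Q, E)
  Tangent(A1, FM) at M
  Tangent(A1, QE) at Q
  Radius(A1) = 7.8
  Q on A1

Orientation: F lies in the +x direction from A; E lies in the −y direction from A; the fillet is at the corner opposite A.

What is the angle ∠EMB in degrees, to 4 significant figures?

6.422°

The virtual corner opposite A is at (69.30, -28.80). Tangency of A1 to FM means the radius BM is perpendicular to FM and the tangent condition forces BQ to be normal to QE, with radius 7.8, so the center B sits 7.8 in from both sides at B = (61.50, -21.00). That places the tangent points at M = (69.30, -21.00) on FM and Q = (61.50, -28.80) on QE. Then cos ∠EMB = ME·MB / (|ME||MB|), giving 6.422°.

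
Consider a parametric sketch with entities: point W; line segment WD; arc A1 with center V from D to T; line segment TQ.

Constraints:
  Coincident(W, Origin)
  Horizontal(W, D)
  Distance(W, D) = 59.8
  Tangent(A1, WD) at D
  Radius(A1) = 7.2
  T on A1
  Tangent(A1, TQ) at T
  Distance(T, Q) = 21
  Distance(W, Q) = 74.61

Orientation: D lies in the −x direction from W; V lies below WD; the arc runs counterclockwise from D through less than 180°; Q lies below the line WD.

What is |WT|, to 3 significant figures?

67.2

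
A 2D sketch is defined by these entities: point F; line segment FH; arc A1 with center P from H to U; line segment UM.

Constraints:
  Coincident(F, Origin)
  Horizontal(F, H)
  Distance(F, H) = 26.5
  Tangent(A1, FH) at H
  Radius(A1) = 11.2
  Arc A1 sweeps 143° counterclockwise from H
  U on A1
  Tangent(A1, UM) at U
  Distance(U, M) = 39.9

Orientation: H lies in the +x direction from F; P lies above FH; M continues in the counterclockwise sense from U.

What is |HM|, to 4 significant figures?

50.80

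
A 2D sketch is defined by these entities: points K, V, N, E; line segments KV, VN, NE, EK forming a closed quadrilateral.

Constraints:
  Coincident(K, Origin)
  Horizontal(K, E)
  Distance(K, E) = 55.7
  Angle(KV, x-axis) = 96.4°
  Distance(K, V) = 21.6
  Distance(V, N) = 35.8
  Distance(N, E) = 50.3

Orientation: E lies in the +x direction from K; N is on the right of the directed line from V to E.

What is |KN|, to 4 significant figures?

14.86

Checks: |VN| = 35.80 ✓; |NE| = 50.30 ✓.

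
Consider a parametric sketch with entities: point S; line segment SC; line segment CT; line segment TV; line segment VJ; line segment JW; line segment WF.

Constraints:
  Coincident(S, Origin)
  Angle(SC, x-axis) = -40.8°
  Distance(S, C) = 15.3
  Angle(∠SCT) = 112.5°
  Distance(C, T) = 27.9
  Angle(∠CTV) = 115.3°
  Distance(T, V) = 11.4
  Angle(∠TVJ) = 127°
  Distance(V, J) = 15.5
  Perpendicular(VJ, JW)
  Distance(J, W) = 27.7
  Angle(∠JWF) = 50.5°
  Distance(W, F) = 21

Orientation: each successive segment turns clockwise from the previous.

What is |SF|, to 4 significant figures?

28.51

S is at the origin; SC runs at -40.8° with length 15.3, so C = (11.58, -9.997). ∠SCT = 112.5° gives CT at -108.3° from the x-axis; with |CT| = 27.9, T = (2.822, -36.49). ∠CTV = 115.3° gives TV at -173.0° from the x-axis; with |TV| = 11.4, V = (-8.493, -37.88). ∠TVJ = 127.0° gives VJ at 134.0° from the x-axis; with |VJ| = 15.5, J = (-19.26, -26.73). VJ is perpendicular to JW, so JW runs at 44.00°; with |JW| = 27.7, W = (0.6651, -7.484). ∠JWF = 50.5° gives WF at -85.50° from the x-axis; with |WF| = 21.0, F = (2.313, -28.42). Then |SF| = |F − S| = 28.51.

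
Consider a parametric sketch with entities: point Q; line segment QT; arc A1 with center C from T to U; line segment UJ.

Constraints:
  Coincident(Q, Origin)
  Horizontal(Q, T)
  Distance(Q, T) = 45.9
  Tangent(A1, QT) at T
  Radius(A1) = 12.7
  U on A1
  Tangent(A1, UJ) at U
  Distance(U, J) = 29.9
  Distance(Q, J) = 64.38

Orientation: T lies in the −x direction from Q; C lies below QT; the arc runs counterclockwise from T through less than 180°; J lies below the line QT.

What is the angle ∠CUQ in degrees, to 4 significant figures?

6.017°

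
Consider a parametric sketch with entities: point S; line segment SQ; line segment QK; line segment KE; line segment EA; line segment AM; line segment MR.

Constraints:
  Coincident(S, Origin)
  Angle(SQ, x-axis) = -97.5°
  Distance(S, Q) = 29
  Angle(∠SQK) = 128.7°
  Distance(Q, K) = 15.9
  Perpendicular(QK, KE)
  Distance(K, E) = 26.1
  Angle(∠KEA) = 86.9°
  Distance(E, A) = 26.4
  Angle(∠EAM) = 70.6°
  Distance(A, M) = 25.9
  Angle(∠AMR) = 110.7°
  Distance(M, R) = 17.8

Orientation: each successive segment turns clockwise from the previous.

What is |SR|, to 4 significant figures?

41.31

S is at the origin; SQ runs at -97.5° with length 29.0, so Q = (-3.785, -28.75). ∠SQK = 128.7° gives QK at -148.8° from the x-axis; with |QK| = 15.9, K = (-17.39, -36.99). The perpendicularity gives KE at right angles to QK, so KE runs at 121.2°; with |KE| = 26.1, E = (-30.91, -14.66). ∠KEA = 86.9° gives EA at 28.10° from the x-axis; with |EA| = 26.4, A = (-7.618, -2.229). ∠EAM = 70.6° gives AM at -81.30° from the x-axis; with |AM| = 25.9, M = (-3.700, -27.83). ∠AMR = 110.7° gives MR at -150.6° from the x-axis; with |MR| = 17.8, R = (-19.21, -36.57). Then |SR| = |R − S| = 41.31.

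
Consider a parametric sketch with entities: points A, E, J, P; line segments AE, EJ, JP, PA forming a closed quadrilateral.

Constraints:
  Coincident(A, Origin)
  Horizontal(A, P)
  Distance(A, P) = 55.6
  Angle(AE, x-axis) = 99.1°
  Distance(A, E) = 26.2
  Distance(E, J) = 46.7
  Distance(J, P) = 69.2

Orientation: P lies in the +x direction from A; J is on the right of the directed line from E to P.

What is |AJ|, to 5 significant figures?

22.949

Checks: |EJ| = 46.70 ✓; |JP| = 69.20 ✓.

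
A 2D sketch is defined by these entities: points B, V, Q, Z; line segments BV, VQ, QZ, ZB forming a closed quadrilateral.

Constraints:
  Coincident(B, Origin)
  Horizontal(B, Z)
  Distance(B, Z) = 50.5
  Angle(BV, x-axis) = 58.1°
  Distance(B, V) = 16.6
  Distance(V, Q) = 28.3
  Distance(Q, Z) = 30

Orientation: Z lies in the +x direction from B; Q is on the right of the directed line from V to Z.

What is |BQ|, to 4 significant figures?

24.87

Checks: |VQ| = 28.30 ✓; |QZ| = 30.00 ✓.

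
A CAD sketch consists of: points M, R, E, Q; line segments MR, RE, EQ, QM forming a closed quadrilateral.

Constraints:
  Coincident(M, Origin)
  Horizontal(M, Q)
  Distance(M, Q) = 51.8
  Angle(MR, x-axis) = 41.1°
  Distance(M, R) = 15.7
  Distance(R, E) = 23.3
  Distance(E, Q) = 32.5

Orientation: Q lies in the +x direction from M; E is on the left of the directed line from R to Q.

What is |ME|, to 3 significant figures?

39.0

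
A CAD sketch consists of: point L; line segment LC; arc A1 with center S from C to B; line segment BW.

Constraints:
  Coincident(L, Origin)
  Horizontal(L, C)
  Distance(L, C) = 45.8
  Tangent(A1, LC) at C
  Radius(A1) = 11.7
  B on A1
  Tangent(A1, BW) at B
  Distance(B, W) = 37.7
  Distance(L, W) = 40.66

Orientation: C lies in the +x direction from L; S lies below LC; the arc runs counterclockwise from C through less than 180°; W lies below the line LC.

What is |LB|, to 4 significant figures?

36.30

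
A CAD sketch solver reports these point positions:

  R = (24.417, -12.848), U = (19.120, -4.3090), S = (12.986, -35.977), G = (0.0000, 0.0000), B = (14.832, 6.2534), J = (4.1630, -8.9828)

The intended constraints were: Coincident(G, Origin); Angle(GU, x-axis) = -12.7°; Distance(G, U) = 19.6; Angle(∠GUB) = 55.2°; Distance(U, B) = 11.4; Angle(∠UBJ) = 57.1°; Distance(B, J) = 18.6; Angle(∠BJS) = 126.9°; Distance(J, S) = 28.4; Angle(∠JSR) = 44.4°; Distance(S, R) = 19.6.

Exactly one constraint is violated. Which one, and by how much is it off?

Distance(S, R) = 19.6 — off by 6.20.

G = (0.00, 0.00) ✓; GU at -12.70° ✓; |GU| = 19.60 ✓; ∠GUB = 55.20° ✓; |UB| = 11.40 ✓; ∠UBJ = 57.10° ✓; |BJ| = 18.60 ✓; ∠BJS = 126.9° ✓; |JS| = 28.40 ✓; ∠JSR = 44.40° ✓; |SR| = 25.80 ✗.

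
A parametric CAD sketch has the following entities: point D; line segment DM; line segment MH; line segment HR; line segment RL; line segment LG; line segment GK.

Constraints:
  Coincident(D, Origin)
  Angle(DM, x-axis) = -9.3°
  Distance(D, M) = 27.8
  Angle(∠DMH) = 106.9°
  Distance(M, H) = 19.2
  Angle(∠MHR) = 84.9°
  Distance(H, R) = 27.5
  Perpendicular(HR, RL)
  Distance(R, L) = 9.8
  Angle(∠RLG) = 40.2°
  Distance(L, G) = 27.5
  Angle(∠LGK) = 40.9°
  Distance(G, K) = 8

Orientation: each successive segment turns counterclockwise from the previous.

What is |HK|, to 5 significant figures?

20.273

D is at the origin; DM runs at -9.3° with length 27.8, so M = (27.435, -4.4926). ∠DMH = 106.9° gives MH at 63.800° from the x-axis; with |MH| = 19.2, H = (35.912, 12.735). ∠MHR = 84.9° gives HR at 158.90° from the x-axis; with |HR| = 27.5, R = (10.255, 22.635). The perpendicularity gives RL at right angles to HR, so RL runs at -111.10°; with |RL| = 9.8, L = (6.7273, 13.492). ∠RLG = 40.2° gives LG at 28.700° from the x-axis; with |LG| = 27.5, G = (30.849, 26.698). ∠LGK = 40.9° gives GK at 167.80° from the x-axis; with |GK| = 8.0, K = (23.030, 28.388). Then |HK| = |K − H| = 20.273.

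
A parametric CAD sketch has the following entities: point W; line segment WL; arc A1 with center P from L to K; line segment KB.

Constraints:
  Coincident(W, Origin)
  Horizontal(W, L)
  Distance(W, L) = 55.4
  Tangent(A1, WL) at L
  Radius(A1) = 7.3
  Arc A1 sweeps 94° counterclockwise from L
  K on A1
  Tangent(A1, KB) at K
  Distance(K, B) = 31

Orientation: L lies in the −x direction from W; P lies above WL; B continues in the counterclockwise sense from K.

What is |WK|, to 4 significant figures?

48.75

W is at the origin; WL is horizontal with |WL| = 55.4 and L on the −x side, so L = (-55.40, 0.000). Since A1 is tangent to WL there, PL ⟂ WL, so P = L + (0, 7.3) = (-55.40, 7.300). On A1, L sits at bearing -90° from P; a 94° counterclockwise sweep puts K at bearing 4°, so K = P + 7.3·(cos 4°, sin 4°) = (-48.12, 7.809). Then |WK| = |K − W| = 48.75.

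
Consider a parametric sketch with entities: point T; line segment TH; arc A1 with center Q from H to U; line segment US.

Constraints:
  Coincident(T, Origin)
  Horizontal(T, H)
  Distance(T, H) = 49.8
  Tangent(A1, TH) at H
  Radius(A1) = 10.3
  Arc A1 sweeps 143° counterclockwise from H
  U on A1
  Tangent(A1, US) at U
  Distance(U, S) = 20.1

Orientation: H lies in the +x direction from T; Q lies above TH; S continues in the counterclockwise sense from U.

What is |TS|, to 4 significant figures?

50.33

On A1, H sits at bearing -90° from Q; a 143° counterclockwise sweep puts U at bearing 53°, so U = Q + 10.3·(cos 53°, sin 53°) = (56.00, 18.53). Tangency of A1 to US means the radius QU is perpendicular to US, so US runs along (−sin 53°, cos 53°); with |US| = 20.1, S = (39.95, 30.62). Then |TS| = |S − T| = 50.33.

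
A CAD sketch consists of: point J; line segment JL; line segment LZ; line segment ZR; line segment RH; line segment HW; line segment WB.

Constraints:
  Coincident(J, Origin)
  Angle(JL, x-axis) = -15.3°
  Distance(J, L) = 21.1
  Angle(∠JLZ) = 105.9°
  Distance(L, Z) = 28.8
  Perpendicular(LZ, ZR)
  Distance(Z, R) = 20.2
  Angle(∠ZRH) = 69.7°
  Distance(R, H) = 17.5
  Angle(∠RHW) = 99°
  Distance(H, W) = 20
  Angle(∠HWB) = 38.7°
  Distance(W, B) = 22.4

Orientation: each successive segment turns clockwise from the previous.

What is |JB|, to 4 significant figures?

32.93

∠RHW = 99.0° gives HW at -10.70° from the x-axis; with |HW| = 20.0, W = (26.01, -21.82). ∠HWB = 38.7° gives WB at -152.0° from the x-axis; with |WB| = 22.4, B = (6.228, -32.33). Then |JB| = |B − J| = 32.93.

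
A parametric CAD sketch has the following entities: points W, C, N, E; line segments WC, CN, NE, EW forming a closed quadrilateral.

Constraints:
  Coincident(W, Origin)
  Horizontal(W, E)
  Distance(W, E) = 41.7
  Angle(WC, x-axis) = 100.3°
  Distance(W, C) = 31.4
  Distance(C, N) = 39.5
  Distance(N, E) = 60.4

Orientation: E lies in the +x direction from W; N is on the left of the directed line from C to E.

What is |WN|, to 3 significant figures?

62.2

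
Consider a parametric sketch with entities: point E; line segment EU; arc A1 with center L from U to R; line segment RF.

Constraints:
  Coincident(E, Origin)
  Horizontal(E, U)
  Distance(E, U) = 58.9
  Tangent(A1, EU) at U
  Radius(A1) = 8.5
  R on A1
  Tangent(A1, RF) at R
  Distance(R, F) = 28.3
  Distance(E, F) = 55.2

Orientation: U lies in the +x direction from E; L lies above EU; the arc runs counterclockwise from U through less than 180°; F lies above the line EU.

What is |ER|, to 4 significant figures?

66.28

E is at the origin; EU is horizontal with |EU| = 58.9 and U on the +x side, so U = (58.90, 0.000). Since A1 is tangent to EU there, LU ⟂ EU, so L = U + (0, 8.5) = (58.90, 8.500). Since LR ⟂ RF (tangency), |LF| = √(8.5² + 28.3²) = 29.55 regardless of where R sits on A1. So F lies on both circle(E, 55.2) and circle(L, 29.55); the above-EU intersection is F = (43.64, 33.80). R is the foot of the tangent from F: R = (64.61, 14.80).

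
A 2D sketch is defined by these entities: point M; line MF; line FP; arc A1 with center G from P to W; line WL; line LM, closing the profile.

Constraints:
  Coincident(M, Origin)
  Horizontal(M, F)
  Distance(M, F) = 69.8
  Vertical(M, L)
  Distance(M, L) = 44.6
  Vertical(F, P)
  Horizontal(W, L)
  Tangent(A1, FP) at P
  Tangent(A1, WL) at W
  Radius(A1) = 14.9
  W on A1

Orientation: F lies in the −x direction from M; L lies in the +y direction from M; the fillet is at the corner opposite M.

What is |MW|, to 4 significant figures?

70.73

M is at the origin; M and F share the same y with |MF| = 69.8 and F on the −x side, so F = (-69.80, 0.000). M and L share the same x with |ML| = 44.6 and L on the +y side, so L = (0.000, 44.60). The virtual corner opposite M is at (-69.80, 44.60). Tangency of A1 to FP means the radius GP is perpendicular to FP and since A1 is tangent to WL there, GW ⟂ WL, with radius 14.9, so the center G sits 14.9 in from both sides at G = (-54.90, 29.70). That places the tangent points at P = (-69.80, 29.70) on FP and W = (-54.90, 44.60) on WL. Then |MW| = |W − M| = 70.73.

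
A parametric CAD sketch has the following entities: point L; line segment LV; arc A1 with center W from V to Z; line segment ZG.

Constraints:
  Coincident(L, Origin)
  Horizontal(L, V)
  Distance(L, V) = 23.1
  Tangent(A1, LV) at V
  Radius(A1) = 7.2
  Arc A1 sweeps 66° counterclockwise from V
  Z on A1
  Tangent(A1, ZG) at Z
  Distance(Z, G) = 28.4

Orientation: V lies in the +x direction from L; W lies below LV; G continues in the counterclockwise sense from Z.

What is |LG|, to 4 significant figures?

30.62

L is at the origin; LV is horizontal with |LV| = 23.1 and V on the +x side, so V = (23.10, 0.000). A1 meets LV tangentially, so WV is at right angles to LV, so W = V + (0, -7.2) = (23.10, -7.200). On A1, V sits at bearing 90° from W; a 66° counterclockwise sweep puts Z at bearing 156°, so Z = W + 7.2·(cos 156°, sin 156°) = (16.52, -4.271). The tangent condition forces WZ to be normal to ZG, so ZG runs along (−sin 156°, cos 156°); with |ZG| = 28.4, G = (4.971, -30.22). Then |LG| = |G − L| = 30.62.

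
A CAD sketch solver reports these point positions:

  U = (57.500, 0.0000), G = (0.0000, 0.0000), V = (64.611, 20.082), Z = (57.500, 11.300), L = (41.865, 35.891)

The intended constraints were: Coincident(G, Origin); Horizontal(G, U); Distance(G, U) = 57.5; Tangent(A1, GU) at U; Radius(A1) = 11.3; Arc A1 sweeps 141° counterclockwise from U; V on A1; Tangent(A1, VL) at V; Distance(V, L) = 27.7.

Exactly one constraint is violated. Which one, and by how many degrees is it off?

Tangent(A1, VL) at V — off by 4.20°.

G = (0.00, 0.00) ✓; G.y = 0.00, U.y = 0.00 ✓; |GU| = 57.50 ✓; ∠(ZU, UG) = 90.00° ✓; |ZU| = 11.30 ✓; bearing(Z→V) − bearing(Z→U) = 141.0° ✓; |ZV| = 11.30 ✓; ∠(ZV, VL) = 85.80° ✗; |VL| = 27.70 ✓.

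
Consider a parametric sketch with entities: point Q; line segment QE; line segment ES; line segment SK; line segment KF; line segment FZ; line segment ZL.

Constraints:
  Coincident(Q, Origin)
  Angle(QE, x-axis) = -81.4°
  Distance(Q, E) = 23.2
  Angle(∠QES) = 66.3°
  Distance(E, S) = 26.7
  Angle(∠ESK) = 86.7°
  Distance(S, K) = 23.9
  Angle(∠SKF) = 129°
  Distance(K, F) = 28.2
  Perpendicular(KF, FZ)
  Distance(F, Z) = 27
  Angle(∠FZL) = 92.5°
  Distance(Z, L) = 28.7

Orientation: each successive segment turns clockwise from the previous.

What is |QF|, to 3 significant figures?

20.3

Q is at the origin; QE runs at -81.4° with length 23.2, so E = (3.47, -22.9). ∠QES = 66.3° gives ES at 165° from the x-axis; with |ES| = 26.7, S = (-22.3, -16.0). ∠ESK = 86.7° gives SK at 71.6° from the x-axis; with |SK| = 23.9, K = (-14.8, 6.69). ∠SKF = 129.0° gives KF at 20.6° from the x-axis; with |KF| = 28.2, F = (11.6, 16.6). Then |QF| = |F − Q| = 20.3.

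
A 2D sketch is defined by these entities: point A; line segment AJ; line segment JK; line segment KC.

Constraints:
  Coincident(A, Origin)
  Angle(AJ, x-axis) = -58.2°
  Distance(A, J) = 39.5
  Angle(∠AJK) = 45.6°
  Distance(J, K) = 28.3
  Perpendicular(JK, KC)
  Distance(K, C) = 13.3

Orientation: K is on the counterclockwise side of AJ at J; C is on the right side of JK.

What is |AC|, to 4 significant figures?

41.53

A is at the origin; AJ runs at -58.2° with length 39.5, so J = 39.5·(cos -58.2°, sin -58.2°) = (20.81, -33.57). ∠AJK = 45.6°, so JK runs at -58.2° + (180° − 45.6°) = 76.20° from the x-axis; with |JK| = 28.3, K = J + 28.3·(cos 76.20°, sin 76.20°) = (27.57, -6.088). JK ⟂ KC; with |KC| = 13.3 on the right of JK, C = K + 13.3·(0.9711, -0.2385) = (40.48, -9.260). Then |AC| = |C − A| = 41.53.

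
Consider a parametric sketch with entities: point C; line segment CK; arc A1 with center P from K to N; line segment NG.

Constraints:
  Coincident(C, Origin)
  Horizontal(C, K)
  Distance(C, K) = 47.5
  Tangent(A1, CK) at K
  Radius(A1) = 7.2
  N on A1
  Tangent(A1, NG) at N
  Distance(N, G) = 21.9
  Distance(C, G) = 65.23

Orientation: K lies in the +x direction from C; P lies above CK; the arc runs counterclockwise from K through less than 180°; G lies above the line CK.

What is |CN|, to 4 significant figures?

54.80

Checks: |PN| = 7.200 ✓; ∠(PN, NG) = 90.00° ✓; |NG| = 21.90 ✓; |CG| = 65.23 ✓.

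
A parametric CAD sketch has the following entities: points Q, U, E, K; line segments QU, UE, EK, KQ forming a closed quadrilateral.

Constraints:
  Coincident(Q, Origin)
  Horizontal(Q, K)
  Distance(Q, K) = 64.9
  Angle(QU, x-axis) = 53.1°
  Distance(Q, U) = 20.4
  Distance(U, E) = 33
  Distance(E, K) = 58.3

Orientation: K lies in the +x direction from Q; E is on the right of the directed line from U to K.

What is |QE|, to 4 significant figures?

18.81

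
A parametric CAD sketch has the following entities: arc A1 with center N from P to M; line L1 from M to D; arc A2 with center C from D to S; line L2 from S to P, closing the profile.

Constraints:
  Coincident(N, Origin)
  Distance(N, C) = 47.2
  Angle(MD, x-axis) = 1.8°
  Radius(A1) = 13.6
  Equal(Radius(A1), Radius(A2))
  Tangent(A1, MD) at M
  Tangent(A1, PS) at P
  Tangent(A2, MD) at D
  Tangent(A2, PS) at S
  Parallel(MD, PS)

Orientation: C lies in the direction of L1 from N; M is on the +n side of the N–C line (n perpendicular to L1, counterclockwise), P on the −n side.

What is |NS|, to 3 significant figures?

49.1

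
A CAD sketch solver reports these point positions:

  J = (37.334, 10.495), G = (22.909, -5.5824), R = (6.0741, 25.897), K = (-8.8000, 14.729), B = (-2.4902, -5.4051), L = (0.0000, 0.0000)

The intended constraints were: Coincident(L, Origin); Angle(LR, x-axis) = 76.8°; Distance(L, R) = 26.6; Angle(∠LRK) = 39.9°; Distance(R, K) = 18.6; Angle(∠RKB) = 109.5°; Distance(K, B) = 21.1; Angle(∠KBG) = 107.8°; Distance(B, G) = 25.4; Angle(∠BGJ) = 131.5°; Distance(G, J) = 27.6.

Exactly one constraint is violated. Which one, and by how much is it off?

Distance(G, J) = 27.6 — off by 6.00.

L = (0.00, 0.00) ✓; LR at 76.80° ✓; |LR| = 26.60 ✓; ∠LRK = 39.90° ✓; |RK| = 18.60 ✓; ∠RKB = 109.5° ✓; |KB| = 21.10 ✓; ∠KBG = 107.8° ✓; |BG| = 25.40 ✓; ∠BGJ = 131.5° ✓; |GJ| = 21.60 ✗.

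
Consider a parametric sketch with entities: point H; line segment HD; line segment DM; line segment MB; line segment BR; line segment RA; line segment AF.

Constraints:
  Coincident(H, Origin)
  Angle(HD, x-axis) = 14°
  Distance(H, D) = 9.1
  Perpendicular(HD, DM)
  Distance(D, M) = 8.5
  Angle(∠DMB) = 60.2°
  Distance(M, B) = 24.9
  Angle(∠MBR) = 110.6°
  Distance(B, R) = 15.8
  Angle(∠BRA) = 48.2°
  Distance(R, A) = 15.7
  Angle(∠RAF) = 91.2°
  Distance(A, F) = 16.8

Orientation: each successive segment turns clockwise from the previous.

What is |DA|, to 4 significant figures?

11.73

H is at the origin; HD runs at 14.0° with length 9.1, so D = (8.830, 2.201). HD is perpendicular to DM, so DM runs at -76.00°; with |DM| = 8.5, M = (10.89, -6.046). ∠DMB = 60.2° gives MB at 164.2° from the x-axis; with |MB| = 24.9, B = (-13.07, 0.7338). ∠MBR = 110.6° gives BR at 94.80° from the x-axis; with |BR| = 15.8, R = (-14.40, 16.48). ∠BRA = 48.2° gives RA at -37.00° from the x-axis; with |RA| = 15.7, A = (-1.857, 7.030). Then |DA| = |A − D| = 11.73.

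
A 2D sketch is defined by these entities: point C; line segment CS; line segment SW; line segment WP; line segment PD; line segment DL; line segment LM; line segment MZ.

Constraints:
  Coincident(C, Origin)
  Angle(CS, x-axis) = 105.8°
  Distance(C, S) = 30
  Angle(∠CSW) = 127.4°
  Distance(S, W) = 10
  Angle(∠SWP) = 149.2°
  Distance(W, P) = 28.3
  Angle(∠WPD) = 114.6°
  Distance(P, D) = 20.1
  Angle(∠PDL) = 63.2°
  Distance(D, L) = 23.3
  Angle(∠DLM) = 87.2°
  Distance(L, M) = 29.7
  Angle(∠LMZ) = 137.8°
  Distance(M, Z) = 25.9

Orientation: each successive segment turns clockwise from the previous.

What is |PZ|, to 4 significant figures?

30.54

C is at the origin; CS runs at 105.8° with length 30.0, so S = (-8.168, 28.87). ∠CSW = 127.4° gives SW at 53.20° from the x-axis; with |SW| = 10.0, W = (-2.178, 36.87). ∠SWP = 149.2° gives WP at 22.40° from the x-axis; with |WP| = 28.3, P = (23.99, 47.66). ∠WPD = 114.6° gives PD at -43.00° from the x-axis; with |PD| = 20.1, D = (38.69, 33.95). ∠PDL = 63.2° gives DL at -159.8° from the x-axis; with |DL| = 23.3, L = (16.82, 25.90). ∠DLM = 87.2° gives LM at 107.4° from the x-axis; with |LM| = 29.7, M = (7.938, 54.25). ∠LMZ = 137.8° gives MZ at 65.20° from the x-axis; with |MZ| = 25.9, Z = (18.80, 77.76). Then |PZ| = |Z − P| = 30.54.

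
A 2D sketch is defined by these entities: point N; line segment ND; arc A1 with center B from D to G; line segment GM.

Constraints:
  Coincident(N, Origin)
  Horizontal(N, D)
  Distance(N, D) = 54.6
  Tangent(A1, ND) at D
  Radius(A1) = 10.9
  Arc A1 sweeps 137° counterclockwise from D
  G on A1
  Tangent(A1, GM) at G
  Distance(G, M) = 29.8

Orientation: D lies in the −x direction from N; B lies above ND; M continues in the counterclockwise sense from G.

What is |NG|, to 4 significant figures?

50.80

Tangency of A1 to ND means the radius BD is perpendicular to ND, so B = D + (0, 10.9) = (-54.60, 10.90). On A1, D sits at bearing -90° from B; a 137° counterclockwise sweep puts G at bearing 47°, so G = B + 10.9·(cos 47°, sin 47°) = (-47.17, 18.87). Then |NG| = |G − N| = 50.80.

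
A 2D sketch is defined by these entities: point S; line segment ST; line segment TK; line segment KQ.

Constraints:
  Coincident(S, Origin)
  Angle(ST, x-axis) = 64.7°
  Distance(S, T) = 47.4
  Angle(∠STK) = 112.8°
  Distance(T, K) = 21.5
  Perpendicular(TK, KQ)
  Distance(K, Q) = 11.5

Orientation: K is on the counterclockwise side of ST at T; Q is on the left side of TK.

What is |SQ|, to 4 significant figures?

51.25

S is at the origin; ST runs at 64.7° with length 47.4, so T = 47.4·(cos 64.7°, sin 64.7°) = (20.26, 42.85). ∠STK = 112.8°, so TK runs at 64.7° + (180° − 112.8°) = 131.9° from the x-axis; with |TK| = 21.5, K = T + 21.5·(cos 131.9°, sin 131.9°) = (5.898, 58.86). TK ⟂ KQ; with |KQ| = 11.5 on the left of TK, Q = K + 11.5·(-0.7443, -0.6678) = (-2.661, 51.18). Then |SQ| = |Q − S| = 51.25.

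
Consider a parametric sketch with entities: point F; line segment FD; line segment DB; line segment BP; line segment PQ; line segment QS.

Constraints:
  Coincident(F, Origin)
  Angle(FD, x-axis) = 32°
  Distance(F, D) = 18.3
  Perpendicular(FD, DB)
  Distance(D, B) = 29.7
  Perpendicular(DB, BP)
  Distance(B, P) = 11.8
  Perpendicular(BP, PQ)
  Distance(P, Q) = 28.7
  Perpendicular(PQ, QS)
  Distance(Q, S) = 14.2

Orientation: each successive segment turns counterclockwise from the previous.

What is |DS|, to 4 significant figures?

2.600

F is at the origin; FD runs at 32.0° with length 18.3, so D = (15.52, 9.698). The perpendicularity gives DB at right angles to FD, so DB runs at 122.0°; with |DB| = 29.7, B = (-0.2193, 34.88). DB ⟂ BP, so BP runs at -148.0°; with |BP| = 11.8, P = (-10.23, 28.63). The perpendicularity gives PQ at right angles to BP, so PQ runs at -58.00°; with |PQ| = 28.7, Q = (4.982, 4.293). PQ is perpendicular to QS, so QS runs at 32.00°; with |QS| = 14.2, S = (17.02, 11.82). Then |DS| = |S − D| = 2.600.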